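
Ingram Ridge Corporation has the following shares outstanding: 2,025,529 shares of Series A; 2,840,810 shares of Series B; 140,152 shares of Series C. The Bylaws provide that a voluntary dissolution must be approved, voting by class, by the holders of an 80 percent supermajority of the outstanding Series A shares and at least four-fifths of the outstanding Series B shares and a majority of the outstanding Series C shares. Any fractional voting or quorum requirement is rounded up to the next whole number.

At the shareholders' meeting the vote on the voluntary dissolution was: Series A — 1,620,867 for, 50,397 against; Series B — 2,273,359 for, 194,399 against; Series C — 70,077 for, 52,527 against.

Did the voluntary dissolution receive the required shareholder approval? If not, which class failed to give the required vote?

Series A: 4/5 of 2025529 = 1620423.20, rounded up to 1620424; 1,620,424 required, 1,620,867 in favor — approved.
Series B: 4/5 of 2840810 = 2272648; 2,272,648 required, 2,273,359 in favor — approved.
Series C: a majority of 140152 is 70077; 70,077 required, 70,077 in favor — approved.

Approved — every class gave the required vote.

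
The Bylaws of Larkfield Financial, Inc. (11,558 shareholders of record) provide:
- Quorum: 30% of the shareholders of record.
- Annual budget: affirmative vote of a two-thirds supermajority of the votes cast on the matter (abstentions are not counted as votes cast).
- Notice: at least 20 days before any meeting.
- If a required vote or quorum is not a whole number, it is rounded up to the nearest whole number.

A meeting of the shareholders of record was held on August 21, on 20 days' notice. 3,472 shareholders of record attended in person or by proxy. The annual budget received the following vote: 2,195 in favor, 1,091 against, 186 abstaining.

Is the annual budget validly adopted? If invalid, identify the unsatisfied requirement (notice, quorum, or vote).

Notice: 20 days given; 20 required. Satisfied.
Quorum: 30% of 11,558 = 3,467.40, rounded up to 3,468; 3,472 present. Satisfied.
Vote: requires two-thirds of the votes cast (3,472 − 186 abstaining = 3,286); 2/3 of 3286 = 2190.67, rounded up to 2191, so 2,191 needed; 2,195 in favor. Satisfied.

Valid — all requirements satisfied.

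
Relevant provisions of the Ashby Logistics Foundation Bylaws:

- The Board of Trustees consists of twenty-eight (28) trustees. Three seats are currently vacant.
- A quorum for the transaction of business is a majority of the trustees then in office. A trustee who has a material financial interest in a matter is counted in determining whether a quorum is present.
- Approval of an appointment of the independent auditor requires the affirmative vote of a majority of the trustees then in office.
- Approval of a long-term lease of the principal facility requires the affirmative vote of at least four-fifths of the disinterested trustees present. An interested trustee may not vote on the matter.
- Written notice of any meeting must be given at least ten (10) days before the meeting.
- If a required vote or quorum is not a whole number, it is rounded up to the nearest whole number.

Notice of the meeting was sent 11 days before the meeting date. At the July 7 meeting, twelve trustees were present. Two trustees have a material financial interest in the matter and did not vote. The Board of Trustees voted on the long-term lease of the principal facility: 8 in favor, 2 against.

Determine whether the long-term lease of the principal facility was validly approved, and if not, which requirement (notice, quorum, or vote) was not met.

Invalid — quorum requirement not satisfied.

Notice: 11 days given; 10 required (11 ≥ 10). Satisfied.
Quorum: 12 present (interested trustees count toward quorum); quorum is 13. Not satisfied.
Vote: the long-term lease of the principal facility requires four-fifths of the disinterested trustees present (12 − 2 = 10). 4/5 of 10 = 8, so 8 affirmative votes are needed; 8 voted in favor. Satisfied. (Moot — without a quorum no business can be validly transacted.)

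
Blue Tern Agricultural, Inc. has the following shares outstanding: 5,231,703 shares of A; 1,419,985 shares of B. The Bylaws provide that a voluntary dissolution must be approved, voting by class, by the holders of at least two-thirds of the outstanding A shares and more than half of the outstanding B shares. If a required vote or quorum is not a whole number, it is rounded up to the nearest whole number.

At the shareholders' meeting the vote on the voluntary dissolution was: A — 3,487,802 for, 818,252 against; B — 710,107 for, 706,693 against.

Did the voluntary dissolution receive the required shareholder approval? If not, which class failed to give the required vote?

A: 2/3 of 5231703 = 3487802; 3,487,802 required, 3,487,802 in favor — approved.
B: a majority of 1419985 is 709993; 709,993 required, 710,107 in favor — approved.

Approved — every class gave the required vote.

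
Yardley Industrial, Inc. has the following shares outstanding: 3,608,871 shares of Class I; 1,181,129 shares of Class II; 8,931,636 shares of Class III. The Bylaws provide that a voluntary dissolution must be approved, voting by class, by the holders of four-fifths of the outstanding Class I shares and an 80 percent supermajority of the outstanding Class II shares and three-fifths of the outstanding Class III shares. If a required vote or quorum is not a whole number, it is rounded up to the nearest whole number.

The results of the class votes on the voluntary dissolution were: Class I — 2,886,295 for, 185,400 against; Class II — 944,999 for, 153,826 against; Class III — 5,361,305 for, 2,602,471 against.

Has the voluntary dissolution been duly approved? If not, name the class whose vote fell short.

Class I: 4/5 of 3608871 = 2887096.80, rounded up to 2887097; 2,887,097 required, 2,886,295 in favor — not approved.
Class II: 4/5 of 1181129 = 944903.20, rounded up to 944904; 944,904 required, 944,999 in favor — approved.
Class III: 3/5 of 8931636 = 5358981.60, rounded up to 5358982; 5,358,982 required, 5,361,305 in favor — approved.

Not approved — the Class I shares did not give the required vote.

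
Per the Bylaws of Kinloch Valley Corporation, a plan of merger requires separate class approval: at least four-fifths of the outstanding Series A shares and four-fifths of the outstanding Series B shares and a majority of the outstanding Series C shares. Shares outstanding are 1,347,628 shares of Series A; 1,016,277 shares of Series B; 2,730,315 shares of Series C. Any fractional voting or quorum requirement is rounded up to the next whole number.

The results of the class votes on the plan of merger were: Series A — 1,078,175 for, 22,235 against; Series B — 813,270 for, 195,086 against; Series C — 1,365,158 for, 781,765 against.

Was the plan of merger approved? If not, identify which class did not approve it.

Approved — every class gave the required vote.

Series A: 4/5 of 1347628 = 1078102.40, rounded up to 1078103; 1,078,103 required, 1,078,175 in favor — approved.
Series B: 4/5 of 1016277 = 813021.60, rounded up to 813022; 813,022 required, 813,270 in favor — approved.
Series C: a majority of 2730315 is 1365158; 1,365,158 required, 1,365,158 in favor — approved.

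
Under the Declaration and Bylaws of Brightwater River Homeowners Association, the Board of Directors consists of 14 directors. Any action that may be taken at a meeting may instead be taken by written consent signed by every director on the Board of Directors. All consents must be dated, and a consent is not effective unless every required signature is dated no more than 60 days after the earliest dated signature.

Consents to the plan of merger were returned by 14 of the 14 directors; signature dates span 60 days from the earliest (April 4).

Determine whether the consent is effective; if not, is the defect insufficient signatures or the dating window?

Signatures required: every one of 14 — unanimous means all 14, so 14 needed; 14 signed. Sufficient.
Dating window: the latest signature is 60 days after the earliest; the limit is 60 days. Within the window.

Effective — both the signature and dating-window requirements are satisfied.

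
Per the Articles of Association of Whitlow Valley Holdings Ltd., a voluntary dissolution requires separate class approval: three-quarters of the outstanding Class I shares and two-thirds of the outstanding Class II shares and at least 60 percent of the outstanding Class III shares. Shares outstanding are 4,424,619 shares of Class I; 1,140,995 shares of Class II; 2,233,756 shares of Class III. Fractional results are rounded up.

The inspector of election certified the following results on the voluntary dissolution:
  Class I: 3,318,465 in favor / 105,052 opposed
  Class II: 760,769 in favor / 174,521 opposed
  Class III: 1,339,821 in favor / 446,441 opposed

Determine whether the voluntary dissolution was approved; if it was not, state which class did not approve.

Not approved — the Class III shares did not give the required vote.

Class I: 3/4 of 4424619 = 3318464.25, rounded up to 3318465; 3,318,465 required, 3,318,465 in favor — approved.
Class II: 2/3 of 1140995 = 760663.33, rounded up to 760664; 760,664 required, 760,769 in favor — approved.
Class III: 3/5 of 2233756 = 1340253.60, rounded up to 1340254; 1,340,254 required, 1,339,821 in favor — not approved.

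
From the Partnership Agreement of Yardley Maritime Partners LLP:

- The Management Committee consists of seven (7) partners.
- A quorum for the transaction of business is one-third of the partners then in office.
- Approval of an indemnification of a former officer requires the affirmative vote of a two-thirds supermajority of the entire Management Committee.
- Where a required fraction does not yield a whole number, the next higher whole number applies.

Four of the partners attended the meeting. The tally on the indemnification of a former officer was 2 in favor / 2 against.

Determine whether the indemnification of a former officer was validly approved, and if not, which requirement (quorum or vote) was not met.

Invalid — vote requirement not satisfied.

Quorum: 4 present; quorum is 3. Satisfied.
Vote: the indemnification of a former officer requires two-thirds of the entire Management Committee (7). 2/3 of 7 = 4.67, rounded up to 5, so 5 affirmative votes are needed; 2 voted in favor. Not satisfied.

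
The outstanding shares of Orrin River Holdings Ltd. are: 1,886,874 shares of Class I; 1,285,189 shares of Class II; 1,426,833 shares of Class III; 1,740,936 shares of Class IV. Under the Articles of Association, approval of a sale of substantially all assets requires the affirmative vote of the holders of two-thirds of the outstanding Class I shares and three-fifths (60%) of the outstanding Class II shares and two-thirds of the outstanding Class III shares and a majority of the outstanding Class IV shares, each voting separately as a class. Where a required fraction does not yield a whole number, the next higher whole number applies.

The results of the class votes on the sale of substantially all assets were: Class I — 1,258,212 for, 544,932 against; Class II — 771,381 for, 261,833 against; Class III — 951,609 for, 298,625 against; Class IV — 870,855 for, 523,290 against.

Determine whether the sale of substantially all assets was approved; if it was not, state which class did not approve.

Class I: 2/3 of 1886874 = 1257916; 1,257,916 required, 1,258,212 in favor — approved.
Class II: 3/5 of 1285189 = 771113.40, rounded up to 771114; 771,114 required, 771,381 in favor — approved.
Class III: 2/3 of 1426833 = 951222; 951,222 required, 951,609 in favor — approved.
Class IV: a majority of 1740936 is 870469; 870,469 required, 870,855 in favor — approved.

Approved — every class gave the required vote.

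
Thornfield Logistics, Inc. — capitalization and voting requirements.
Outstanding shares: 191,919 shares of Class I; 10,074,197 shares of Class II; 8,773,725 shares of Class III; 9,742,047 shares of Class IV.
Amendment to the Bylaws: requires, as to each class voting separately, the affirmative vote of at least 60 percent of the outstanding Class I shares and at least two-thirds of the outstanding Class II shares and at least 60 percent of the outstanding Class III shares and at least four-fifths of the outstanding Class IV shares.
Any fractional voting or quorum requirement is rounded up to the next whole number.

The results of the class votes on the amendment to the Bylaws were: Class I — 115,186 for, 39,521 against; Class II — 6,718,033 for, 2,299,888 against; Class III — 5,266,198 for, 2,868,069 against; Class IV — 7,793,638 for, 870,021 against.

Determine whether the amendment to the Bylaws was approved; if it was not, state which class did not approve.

Class I: 3/5 of 191919 = 115151.40, rounded up to 115152; 115,152 required, 115,186 in favor — approved.
Class II: 2/3 of 10074197 = 6716131.33, rounded up to 6716132; 6,716,132 required, 6,718,033 in favor — approved.
Class III: 3/5 of 8773725 = 5264235; 5,264,235 required, 5,266,198 in favor — approved.
Class IV: 4/5 of 9742047 = 7793637.60, rounded up to 7793638; 7,793,638 required, 7,793,638 in favor — approved.

Approved — every class gave the required vote.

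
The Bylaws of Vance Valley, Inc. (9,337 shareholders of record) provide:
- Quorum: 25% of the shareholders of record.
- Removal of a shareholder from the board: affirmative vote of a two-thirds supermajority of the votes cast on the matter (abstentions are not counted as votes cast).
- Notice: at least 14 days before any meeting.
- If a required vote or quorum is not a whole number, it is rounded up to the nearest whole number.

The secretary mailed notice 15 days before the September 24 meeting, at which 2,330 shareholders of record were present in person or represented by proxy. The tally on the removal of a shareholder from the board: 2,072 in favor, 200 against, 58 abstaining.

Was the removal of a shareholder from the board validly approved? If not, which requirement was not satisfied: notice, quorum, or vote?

Invalid — quorum requirement not satisfied.

Notice: 15 days given; 14 required. Satisfied.
Quorum: 25% of 9,337 = 2,334.25, rounded up to 2,335; 2,330 present. Not satisfied.
Vote: requires two-thirds of the votes cast (2,330 − 58 abstaining = 2,272); 2/3 of 2272 = 1514.67, rounded up to 1515, so 1,515 needed; 2,072 in favor. Satisfied.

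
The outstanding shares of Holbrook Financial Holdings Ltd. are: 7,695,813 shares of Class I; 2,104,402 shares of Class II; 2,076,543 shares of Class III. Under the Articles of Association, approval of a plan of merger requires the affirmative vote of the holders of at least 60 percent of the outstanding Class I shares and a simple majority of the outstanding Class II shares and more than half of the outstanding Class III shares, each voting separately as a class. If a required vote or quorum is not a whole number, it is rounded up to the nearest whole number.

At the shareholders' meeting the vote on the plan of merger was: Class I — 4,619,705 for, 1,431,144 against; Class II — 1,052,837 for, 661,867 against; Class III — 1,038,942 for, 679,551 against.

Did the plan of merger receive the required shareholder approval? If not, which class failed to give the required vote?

Class I: 3/5 of 7695813 = 4617487.80, rounded up to 4617488; 4,617,488 required, 4,619,705 in favor — approved.
Class II: a majority of 2104402 is 1052202; 1,052,202 required, 1,052,837 in favor — approved.
Class III: a majority of 2076543 is 1038272; 1,038,272 required, 1,038,942 in favor — approved.

Approved — every class gave the required vote.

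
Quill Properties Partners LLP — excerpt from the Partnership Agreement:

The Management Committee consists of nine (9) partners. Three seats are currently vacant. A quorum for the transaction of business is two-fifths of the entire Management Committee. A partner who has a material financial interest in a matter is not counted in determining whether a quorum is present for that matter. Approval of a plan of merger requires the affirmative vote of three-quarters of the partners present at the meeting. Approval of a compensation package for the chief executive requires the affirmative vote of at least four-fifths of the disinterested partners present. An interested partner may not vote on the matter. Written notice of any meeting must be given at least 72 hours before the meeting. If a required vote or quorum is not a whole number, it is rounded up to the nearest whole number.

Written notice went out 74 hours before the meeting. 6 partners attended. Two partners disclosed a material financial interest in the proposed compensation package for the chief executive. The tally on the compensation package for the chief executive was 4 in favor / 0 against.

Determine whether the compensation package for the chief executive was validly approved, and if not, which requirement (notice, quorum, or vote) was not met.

Valid — all requirements satisfied.

Notice: 74 hours given; 72 required (74 ≥ 72). Satisfied.
Quorum: 6 present, but the 2 interested partners do not count, leaving 4. Quorum is 4. Satisfied.
Vote: the compensation package for the chief executive requires four-fifths of the disinterested partners present (6 − 2 = 4). 4/5 of 4 = 3.20, rounded up to 4, so 4 affirmative votes are needed; 4 voted in favor. Satisfied.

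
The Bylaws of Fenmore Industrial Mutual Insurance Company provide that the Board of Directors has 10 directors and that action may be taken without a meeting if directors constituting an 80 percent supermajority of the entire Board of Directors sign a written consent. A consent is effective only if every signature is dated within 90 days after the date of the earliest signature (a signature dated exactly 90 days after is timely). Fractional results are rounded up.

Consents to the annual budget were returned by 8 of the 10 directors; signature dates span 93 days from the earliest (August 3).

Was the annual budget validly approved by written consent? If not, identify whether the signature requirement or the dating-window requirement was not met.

Signatures required: an 80 percent supermajority of 10 — 4/5 of 10 = 8, so 8 needed; 8 signed. Sufficient.
Dating window: the latest signature is 93 days after the earliest; the limit is 90 days. Outside the window.

Not effective — dating-window requirement not satisfied.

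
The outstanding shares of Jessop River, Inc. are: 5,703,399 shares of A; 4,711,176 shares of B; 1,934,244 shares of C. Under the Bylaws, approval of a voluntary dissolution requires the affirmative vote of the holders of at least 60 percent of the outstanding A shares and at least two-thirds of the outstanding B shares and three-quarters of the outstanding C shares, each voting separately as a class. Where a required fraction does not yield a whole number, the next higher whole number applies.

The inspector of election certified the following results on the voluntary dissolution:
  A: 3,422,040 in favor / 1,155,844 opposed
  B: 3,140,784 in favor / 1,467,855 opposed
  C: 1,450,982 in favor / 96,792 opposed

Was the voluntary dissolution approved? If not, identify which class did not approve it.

Approved — every class gave the required vote.

A: 3/5 of 5703399 = 3422039.40, rounded up to 3422040; 3,422,040 required, 3,422,040 in favor — approved.
B: 2/3 of 4711176 = 3140784; 3,140,784 required, 3,140,784 in favor — approved.
C: 3/4 of 1934244 = 1450683; 1,450,683 required, 1,450,982 in favor — approved.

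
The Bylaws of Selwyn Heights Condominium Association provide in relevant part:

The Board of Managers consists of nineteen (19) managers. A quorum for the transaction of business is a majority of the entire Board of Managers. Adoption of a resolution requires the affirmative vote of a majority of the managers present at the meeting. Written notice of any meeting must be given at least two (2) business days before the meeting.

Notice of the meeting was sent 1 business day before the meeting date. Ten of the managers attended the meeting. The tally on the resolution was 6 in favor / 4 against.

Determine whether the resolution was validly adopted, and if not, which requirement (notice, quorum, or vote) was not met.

Notice: 1 business day given; 2 required (1 < 2). Not satisfied.
Quorum: 10 present; quorum is 10. Satisfied.
Vote: the resolution requires a majority of the managers present (10). A majority of 10 is 6, so 6 affirmative votes are needed; 6 voted in favor. Satisfied.

Invalid — notice requirement not satisfied.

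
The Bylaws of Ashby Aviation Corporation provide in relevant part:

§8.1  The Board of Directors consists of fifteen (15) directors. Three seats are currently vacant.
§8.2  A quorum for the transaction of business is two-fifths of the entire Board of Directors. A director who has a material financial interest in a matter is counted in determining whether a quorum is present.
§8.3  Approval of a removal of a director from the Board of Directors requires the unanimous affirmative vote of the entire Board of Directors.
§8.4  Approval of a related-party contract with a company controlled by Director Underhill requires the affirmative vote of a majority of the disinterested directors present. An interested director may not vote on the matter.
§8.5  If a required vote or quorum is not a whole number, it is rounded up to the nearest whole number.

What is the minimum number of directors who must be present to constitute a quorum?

6

2/5 of 15 = 6.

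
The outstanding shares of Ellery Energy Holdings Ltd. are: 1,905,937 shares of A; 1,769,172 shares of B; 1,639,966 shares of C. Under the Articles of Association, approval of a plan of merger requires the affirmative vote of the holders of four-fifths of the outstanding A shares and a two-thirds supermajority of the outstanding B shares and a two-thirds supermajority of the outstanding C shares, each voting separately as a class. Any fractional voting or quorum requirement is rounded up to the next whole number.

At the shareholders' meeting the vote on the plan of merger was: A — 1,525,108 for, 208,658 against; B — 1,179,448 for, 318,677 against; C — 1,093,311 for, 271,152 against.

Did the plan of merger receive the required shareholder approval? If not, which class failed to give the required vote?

Approved — every class gave the required vote.

A: 4/5 of 1905937 = 1524749.60, rounded up to 1524750; 1,524,750 required, 1,525,108 in favor — approved.
B: 2/3 of 1769172 = 1179448; 1,179,448 required, 1,179,448 in favor — approved.
C: 2/3 of 1639966 = 1093310.67, rounded up to 1093311; 1,093,311 required, 1,093,311 in favor — approved.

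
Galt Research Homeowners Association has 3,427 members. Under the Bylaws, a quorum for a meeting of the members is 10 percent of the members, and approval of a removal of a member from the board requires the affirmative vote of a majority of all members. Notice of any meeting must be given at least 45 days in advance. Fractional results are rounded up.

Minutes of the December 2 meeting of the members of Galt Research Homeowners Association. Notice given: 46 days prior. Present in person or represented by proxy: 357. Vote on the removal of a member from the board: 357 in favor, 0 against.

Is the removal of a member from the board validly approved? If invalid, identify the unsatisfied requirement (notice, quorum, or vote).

Notice: 46 days given; 45 required. Satisfied.
Quorum: 10% of 3,427 = 342.70, rounded up to 343; 357 present. Satisfied.
Vote: requires a majority of all members (3,427); a majority of 3427 is 1714, so 1,714 needed; 357 in favor. Not satisfied.

Invalid — vote requirement not satisfied.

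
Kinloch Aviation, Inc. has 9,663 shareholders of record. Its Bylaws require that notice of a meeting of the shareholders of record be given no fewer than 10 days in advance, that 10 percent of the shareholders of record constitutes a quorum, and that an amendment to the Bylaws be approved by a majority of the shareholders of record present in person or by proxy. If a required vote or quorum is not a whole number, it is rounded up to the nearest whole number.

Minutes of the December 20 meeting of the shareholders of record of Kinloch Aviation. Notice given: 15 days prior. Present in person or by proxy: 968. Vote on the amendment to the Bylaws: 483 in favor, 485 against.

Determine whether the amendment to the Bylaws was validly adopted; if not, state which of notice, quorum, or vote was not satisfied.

Invalid — vote requirement not satisfied.

Notice: 15 days given; 10 required. Satisfied.
Quorum: 10% of 9,663 = 966.30, rounded up to 967; 968 present. Satisfied.
Vote: requires a majority of those present (968); a majority of 968 is 485, so 485 needed; 483 in favor. Not satisfied.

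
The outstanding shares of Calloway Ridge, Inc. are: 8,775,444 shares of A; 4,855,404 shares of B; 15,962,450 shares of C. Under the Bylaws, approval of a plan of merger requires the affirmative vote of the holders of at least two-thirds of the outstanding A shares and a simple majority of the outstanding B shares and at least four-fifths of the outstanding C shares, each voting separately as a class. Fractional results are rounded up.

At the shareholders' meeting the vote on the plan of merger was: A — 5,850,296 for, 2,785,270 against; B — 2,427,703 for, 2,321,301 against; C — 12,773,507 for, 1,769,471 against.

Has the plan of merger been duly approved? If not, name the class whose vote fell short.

A: 2/3 of 8775444 = 5850296; 5,850,296 required, 5,850,296 in favor — approved.
B: a majority of 4855404 is 2427703; 2,427,703 required, 2,427,703 in favor — approved.
C: 4/5 of 15962450 = 12769960; 12,769,960 required, 12,773,507 in favor — approved.

Approved — every class gave the required vote.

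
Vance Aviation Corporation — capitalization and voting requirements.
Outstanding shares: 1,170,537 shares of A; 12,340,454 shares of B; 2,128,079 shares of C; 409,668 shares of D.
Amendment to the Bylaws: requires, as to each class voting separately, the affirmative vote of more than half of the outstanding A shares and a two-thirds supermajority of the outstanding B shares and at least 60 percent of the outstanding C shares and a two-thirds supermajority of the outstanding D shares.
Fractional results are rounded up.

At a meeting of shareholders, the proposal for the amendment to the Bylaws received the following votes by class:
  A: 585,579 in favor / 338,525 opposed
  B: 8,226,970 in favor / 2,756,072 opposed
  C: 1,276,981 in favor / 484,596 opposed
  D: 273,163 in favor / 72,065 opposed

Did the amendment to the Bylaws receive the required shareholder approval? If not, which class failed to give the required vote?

Approved — every class gave the required vote.

A: a majority of 1170537 is 585269; 585,269 required, 585,579 in favor — approved.
B: 2/3 of 12340454 = 8226969.33, rounded up to 8226970; 8,226,970 required, 8,226,970 in favor — approved.
C: 3/5 of 2128079 = 1276847.40, rounded up to 1276848; 1,276,848 required, 1,276,981 in favor — approved.
D: 2/3 of 409668 = 273112; 273,112 required, 273,163 in favor — approved.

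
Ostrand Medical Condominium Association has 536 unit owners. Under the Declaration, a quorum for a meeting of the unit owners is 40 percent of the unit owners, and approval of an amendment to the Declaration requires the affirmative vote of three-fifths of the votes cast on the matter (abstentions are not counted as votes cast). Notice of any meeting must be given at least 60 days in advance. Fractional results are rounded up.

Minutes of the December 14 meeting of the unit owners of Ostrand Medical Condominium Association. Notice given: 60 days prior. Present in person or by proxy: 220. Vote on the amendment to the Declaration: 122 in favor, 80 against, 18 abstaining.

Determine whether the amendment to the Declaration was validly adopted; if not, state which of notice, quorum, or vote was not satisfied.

Notice: 60 days given; 60 required. Satisfied.
Quorum: 40% of 536 = 214.40, rounded up to 215; 220 present. Satisfied.
Vote: requires three-fifths of the votes cast (220 − 18 abstaining = 202); 3/5 of 202 = 121.20, rounded up to 122, so 122 needed; 122 in favor. Satisfied.

Valid — all requirements satisfied.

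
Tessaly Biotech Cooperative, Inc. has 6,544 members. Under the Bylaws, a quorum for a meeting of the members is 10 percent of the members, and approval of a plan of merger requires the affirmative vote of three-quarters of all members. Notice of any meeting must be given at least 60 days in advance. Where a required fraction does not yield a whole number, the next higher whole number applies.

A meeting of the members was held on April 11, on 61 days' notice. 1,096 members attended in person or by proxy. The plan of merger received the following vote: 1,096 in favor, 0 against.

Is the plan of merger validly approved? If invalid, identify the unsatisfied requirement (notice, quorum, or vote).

Invalid — vote requirement not satisfied.

Notice: 61 days given; 60 required. Satisfied.
Quorum: 10% of 6,544 = 654.40, rounded up to 655; 1,096 present. Satisfied.
Vote: requires three-fourths of all members (6,544); 3/4 of 6544 = 4908, so 4,908 needed; 1,096 in favor. Not satisfied.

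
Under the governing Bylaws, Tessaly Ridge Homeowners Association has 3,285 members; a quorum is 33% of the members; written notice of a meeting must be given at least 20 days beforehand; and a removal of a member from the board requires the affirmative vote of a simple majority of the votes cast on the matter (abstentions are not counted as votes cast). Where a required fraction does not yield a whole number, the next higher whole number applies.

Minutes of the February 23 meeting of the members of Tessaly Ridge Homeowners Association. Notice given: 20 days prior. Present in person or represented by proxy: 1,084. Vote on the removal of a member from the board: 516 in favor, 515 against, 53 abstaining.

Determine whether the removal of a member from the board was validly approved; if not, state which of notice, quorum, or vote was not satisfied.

Invalid — quorum requirement not satisfied.

Notice: 20 days given; 20 required. Satisfied.
Quorum: 33% of 3,285 = 1,084.05, rounded up to 1,085; 1,084 present. Not satisfied.
Vote: requires a majority of the votes cast (1,084 − 53 abstaining = 1,031); a majority of 1031 is 516, so 516 needed; 516 in favor. Satisfied.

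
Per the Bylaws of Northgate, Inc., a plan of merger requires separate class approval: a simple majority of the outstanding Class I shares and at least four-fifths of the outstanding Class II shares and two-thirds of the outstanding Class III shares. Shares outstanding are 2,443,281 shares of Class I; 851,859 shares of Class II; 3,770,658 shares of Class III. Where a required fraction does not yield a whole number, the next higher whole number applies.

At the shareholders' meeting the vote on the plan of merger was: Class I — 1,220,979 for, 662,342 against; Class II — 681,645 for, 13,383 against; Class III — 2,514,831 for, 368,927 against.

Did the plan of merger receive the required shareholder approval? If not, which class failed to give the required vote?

Class I: a majority of 2443281 is 1221641; 1,221,641 required, 1,220,979 in favor — not approved.
Class II: 4/5 of 851859 = 681487.20, rounded up to 681488; 681,488 required, 681,645 in favor — approved.
Class III: 2/3 of 3770658 = 2513772; 2,513,772 required, 2,514,831 in favor — approved.

Not approved — the Class I shares did not give the required vote.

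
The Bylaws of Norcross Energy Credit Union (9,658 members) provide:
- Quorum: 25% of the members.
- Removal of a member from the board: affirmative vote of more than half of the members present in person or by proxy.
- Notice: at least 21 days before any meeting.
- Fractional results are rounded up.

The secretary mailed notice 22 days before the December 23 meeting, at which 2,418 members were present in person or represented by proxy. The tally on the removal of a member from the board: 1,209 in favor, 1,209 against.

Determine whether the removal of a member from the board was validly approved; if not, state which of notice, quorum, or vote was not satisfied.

Invalid — vote requirement not satisfied.

Notice: 22 days given; 21 required. Satisfied.
Quorum: 25% of 9,658 = 2,414.50, rounded up to 2,415; 2,418 present. Satisfied.
Vote: requires a majority of those present (2,418); a majority of 2418 is 1210, so 1,210 needed; 1,209 in favor. Not satisfied.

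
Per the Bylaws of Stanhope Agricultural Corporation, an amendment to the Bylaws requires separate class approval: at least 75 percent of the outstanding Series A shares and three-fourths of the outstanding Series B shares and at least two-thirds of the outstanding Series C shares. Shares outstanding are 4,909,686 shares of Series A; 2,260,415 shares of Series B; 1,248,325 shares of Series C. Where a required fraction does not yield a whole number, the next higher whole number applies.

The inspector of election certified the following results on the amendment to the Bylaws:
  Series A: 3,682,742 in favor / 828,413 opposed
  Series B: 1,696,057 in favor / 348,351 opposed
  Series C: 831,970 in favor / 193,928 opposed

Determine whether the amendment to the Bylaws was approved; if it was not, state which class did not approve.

Not approved — the Series C shares did not give the required vote.

Series A: 3/4 of 4909686 = 3682264.50, rounded up to 3682265; 3,682,265 required, 3,682,742 in favor — approved.
Series B: 3/4 of 2260415 = 1695311.25, rounded up to 1695312; 1,695,312 required, 1,696,057 in favor — approved.
Series C: 2/3 of 1248325 = 832216.67, rounded up to 832217; 832,217 required, 831,970 in favor — not approved.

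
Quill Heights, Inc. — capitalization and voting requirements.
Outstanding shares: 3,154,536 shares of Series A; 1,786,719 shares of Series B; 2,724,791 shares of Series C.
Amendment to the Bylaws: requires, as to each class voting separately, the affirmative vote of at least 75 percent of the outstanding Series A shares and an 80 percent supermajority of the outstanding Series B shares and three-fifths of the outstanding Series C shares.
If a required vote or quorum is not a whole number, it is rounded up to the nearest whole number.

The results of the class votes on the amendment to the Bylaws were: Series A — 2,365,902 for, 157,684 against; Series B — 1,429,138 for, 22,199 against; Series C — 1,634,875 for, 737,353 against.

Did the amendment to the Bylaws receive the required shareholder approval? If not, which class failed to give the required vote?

Series A: 3/4 of 3154536 = 2365902; 2,365,902 required, 2,365,902 in favor — approved.
Series B: 4/5 of 1786719 = 1429375.20, rounded up to 1429376; 1,429,376 required, 1,429,138 in favor — not approved.
Series C: 3/5 of 2724791 = 1634874.60, rounded up to 1634875; 1,634,875 required, 1,634,875 in favor — approved.

Not approved — the Series B shares did not give the required vote.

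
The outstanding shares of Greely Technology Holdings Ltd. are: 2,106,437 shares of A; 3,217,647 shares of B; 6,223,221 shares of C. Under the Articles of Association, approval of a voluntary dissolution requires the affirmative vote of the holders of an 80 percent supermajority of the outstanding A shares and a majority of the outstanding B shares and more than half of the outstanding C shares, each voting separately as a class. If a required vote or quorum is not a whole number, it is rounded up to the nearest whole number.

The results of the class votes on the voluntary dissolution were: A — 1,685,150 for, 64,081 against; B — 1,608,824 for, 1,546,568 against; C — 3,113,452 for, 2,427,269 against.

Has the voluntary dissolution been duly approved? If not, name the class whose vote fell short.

Approved — every class gave the required vote.

A: 4/5 of 2106437 = 1685149.60, rounded up to 1685150; 1,685,150 required, 1,685,150 in favor — approved.
B: a majority of 3217647 is 1608824; 1,608,824 required, 1,608,824 in favor — approved.
C: a majority of 6223221 is 3111611; 3,111,611 required, 3,113,452 in favor — approved.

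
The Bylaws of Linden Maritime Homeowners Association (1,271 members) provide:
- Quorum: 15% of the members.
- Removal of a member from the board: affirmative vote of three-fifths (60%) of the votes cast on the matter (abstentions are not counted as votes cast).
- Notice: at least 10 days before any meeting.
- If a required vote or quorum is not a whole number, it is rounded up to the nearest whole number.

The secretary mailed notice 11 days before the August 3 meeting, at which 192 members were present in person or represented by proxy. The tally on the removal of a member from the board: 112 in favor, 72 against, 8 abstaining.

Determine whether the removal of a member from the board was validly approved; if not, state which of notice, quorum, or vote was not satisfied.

Notice: 11 days given; 10 required. Satisfied.
Quorum: 15% of 1,271 = 190.65, rounded up to 191; 192 present. Satisfied.
Vote: requires three-fifths of the votes cast (192 − 8 abstaining = 184); 3/5 of 184 = 110.40, rounded up to 111, so 111 needed; 112 in favor. Satisfied.

Valid — all requirements satisfied.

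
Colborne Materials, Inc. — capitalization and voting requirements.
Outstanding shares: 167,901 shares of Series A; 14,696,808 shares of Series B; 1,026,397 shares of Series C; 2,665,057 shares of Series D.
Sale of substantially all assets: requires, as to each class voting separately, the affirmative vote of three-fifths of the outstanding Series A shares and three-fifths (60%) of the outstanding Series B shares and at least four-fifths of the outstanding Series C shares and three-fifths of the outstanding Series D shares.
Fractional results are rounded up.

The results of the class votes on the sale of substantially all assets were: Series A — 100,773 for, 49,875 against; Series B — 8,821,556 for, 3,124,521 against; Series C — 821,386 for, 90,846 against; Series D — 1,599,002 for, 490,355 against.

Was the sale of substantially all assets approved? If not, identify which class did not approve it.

Series A: 3/5 of 167901 = 100740.60, rounded up to 100741; 100,741 required, 100,773 in favor — approved.
Series B: 3/5 of 14696808 = 8818084.80, rounded up to 8818085; 8,818,085 required, 8,821,556 in favor — approved.
Series C: 4/5 of 1026397 = 821117.60, rounded up to 821118; 821,118 required, 821,386 in favor — approved.
Series D: 3/5 of 2665057 = 1599034.20, rounded up to 1599035; 1,599,035 required, 1,599,002 in favor — not approved.

Not approved — the Series D shares did not give the required vote.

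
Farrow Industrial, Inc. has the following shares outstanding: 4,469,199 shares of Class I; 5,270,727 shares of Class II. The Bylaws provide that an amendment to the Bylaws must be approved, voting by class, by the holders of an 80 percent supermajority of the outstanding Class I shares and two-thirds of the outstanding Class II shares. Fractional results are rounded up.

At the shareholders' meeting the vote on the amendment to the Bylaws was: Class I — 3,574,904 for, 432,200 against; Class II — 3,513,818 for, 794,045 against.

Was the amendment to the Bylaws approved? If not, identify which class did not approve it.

Class I: 4/5 of 4469199 = 3575359.20, rounded up to 3575360; 3,575,360 required, 3,574,904 in favor — not approved.
Class II: 2/3 of 5270727 = 3513818; 3,513,818 required, 3,513,818 in favor — approved.

Not approved — the Class I shares did not give the required vote.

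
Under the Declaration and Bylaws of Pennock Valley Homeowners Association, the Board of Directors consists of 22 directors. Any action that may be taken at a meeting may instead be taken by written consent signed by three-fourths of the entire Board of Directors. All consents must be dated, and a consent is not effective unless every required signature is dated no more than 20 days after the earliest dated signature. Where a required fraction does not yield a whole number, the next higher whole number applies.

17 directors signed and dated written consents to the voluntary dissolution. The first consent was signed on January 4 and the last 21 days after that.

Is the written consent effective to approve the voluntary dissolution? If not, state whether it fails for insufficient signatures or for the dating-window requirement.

Signatures required: three-fourths of 22 — 3/4 of 22 = 16.50, rounded up to 17, so 17 needed; 17 signed. Sufficient.
Dating window: the latest signature is 21 days after the earliest; the limit is 20 days. Outside the window.

Not effective — dating-window requirement not satisfied.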